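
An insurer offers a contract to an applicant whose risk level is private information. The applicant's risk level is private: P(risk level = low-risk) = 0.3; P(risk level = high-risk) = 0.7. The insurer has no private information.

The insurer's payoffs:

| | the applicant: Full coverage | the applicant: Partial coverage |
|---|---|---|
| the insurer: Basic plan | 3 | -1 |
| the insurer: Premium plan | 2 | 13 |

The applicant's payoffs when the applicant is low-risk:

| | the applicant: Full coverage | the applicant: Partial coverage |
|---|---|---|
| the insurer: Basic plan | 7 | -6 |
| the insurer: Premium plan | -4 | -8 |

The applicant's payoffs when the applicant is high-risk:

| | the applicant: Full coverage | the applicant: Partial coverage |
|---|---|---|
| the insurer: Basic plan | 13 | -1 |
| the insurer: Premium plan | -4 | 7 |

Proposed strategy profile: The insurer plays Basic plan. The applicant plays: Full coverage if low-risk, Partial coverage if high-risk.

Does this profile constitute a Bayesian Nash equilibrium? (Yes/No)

A profile is a BNE iff every type of every player is best-responding given beliefs about the other side.
The insurer plays Basic plan: E[Basic plan] = 0.3·(3) + 0.7·(-1) = 0.2; E[Premium plan] = 9.7. Not best-responding. ✗
The applicant (risk level low-risk), facing Basic plan: Full coverage gives 7, Partial coverage gives -6. Proposed Full coverage is best. ✓
The applicant (risk level high-risk), facing Basic plan: Full coverage gives 13, Partial coverage gives -1. Proposed Partial coverage is not best — profitable deviation exists. ✗

No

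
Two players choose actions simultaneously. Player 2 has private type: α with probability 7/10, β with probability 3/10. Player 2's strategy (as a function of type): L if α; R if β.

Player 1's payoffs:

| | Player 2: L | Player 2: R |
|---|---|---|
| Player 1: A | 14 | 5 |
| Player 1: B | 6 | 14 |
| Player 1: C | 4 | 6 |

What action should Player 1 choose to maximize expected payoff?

E[A] = 7/10·(14) + 3/10·(5) = 113/10
E[B] = 7/10·(6) + 3/10·(14) = 42/5
E[C] = 7/10·(4) + 3/10·(6) = 23/5
Best response: A (113/10 is the largest).

A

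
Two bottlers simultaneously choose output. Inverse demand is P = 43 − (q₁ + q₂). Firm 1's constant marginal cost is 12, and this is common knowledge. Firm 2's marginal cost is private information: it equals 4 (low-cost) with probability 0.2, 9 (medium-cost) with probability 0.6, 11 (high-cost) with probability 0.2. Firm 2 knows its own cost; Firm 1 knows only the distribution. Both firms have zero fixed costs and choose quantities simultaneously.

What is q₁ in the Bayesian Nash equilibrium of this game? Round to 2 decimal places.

Each type of Firm 2 best-responds to q₁; Firm 1 best-responds to the expected q₂ over Firm 2's types.
Firm 2 with cost c maximizes (43 − (q₁+q₂) − c)·q₂, giving q₂(c) = (43 − c − q₁)/2.
E[c₂] = 0.2·4 + 0.6·9 + 0.2·11 = 8.4
Firm 1's FOC against E[q₂] yields q₁ = (43 − 2·12 + E[c₂])/3 = (43 − 24 + 8.4)/3 = 9.13333.

9.13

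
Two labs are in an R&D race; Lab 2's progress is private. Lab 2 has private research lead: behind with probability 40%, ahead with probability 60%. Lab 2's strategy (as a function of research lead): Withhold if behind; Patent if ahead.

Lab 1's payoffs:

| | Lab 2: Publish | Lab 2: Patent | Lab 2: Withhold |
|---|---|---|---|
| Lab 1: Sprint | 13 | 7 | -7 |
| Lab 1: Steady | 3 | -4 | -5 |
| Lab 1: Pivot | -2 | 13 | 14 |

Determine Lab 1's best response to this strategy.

Compute Lab 1's expected payoff for each action, taking the expectation over Lab 2's type.
E[Sprint] = 0.4·(-7) + 0.6·(7) = 1.4
E[Steady] = 0.4·(-5) + 0.6·(-4) = -4.4
E[Pivot] = 0.4·(14) + 0.6·(13) = 13.4
Best response: Pivot (13.4 is the largest).

Pivot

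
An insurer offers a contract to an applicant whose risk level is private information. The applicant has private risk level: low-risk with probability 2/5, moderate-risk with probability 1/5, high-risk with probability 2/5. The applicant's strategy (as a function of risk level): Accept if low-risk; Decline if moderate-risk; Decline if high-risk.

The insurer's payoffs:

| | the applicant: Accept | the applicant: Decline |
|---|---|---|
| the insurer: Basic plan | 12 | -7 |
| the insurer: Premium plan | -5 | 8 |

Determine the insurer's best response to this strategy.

E[Basic plan] = 2/5·(12) + 1/5·(-7) + 2/5·(-7) = 3/5
E[Premium plan] = 2/5·(-5) + 1/5·(8) + 2/5·(8) = 14/5
Best response: Premium plan (14/5 is the largest).

Premium plan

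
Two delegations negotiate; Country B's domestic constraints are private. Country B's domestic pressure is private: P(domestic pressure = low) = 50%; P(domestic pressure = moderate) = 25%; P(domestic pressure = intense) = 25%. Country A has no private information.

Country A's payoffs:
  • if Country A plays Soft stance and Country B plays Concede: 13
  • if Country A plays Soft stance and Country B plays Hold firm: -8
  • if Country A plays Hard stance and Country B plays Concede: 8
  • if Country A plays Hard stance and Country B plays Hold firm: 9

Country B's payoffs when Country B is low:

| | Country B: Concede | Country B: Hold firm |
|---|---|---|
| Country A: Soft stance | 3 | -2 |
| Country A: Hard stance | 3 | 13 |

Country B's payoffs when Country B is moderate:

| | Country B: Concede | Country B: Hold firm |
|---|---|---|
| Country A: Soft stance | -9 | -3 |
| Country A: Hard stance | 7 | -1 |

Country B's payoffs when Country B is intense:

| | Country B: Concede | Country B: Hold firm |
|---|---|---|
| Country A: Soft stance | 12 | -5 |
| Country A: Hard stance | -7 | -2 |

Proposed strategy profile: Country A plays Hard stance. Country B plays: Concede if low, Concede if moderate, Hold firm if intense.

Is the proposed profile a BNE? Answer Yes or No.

Country A plays Hard stance: E[Hard stance] = 0.5·(8) + 0.25·(8) + 0.25·(9) = 8.25; E[Soft stance] = 7.75. Best-responding. ✓
Country B (domestic pressure low), facing Hard stance: Concede gives 3, Hold firm gives 13. Proposed Concede is not best — profitable deviation exists. ✗
Country B (domestic pressure moderate), facing Hard stance: Concede gives 7, Hold firm gives -1. Proposed Concede is best. ✓
Country B (domestic pressure intense), facing Hard stance: Concede gives -7, Hold firm gives -2. Proposed Hold firm is best. ✓

No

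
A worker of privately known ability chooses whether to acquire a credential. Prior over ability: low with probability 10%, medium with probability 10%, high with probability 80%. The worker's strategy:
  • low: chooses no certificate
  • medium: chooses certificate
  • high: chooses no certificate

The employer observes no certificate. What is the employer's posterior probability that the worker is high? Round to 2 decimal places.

0.89

Apply Bayes' rule using the sender's strategy as the likelihood.
P(no certificate) = 0.1·1 + 0.1·0 + 0.8·1 = 0.9
P(high | no certificate) = (0.8·1) / 0.9 = 0.8 / 0.9 = 0.888889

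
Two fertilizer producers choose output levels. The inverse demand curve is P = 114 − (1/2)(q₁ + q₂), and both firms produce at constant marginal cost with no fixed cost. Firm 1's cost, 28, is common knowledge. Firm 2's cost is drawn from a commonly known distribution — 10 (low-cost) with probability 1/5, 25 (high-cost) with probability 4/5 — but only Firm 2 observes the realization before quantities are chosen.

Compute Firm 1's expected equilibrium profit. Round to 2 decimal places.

1422.22

Type-c best response for Firm 2: q₂(c) = (114 − c) − q₁/2.
Firm 1 maximizes expected profit; its first-order condition is 114 − q₁ − (1/2)E[q₂] − 28 = 0.
Substituting E[q₂] and solving: E[c₂] = 22, so q₁ = (114 − 2·28 + 22)/(3/2) = 53.3333.
E[P] = 114 − (1/2)·(q₁ + E[q₂]) = 54.6667; Firm 1's expected profit = (E[P] − 28)·q₁ = (54.6667 − 28)·53.3333 = 1422.22.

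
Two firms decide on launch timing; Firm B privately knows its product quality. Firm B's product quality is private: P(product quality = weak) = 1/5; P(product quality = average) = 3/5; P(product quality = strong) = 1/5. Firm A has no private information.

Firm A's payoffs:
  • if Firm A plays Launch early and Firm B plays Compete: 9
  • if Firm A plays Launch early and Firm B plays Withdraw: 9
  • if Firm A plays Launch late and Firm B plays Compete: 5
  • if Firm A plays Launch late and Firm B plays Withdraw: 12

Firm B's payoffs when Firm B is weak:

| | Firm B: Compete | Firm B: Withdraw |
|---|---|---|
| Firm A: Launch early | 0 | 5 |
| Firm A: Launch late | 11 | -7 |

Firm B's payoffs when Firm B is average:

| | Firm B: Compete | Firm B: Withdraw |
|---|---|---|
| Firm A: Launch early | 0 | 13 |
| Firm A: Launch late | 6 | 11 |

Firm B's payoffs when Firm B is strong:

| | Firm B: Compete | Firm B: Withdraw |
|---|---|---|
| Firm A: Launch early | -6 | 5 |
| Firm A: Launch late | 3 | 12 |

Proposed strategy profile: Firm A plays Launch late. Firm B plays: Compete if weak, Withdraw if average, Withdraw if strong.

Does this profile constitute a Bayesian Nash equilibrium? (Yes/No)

A profile is a BNE iff every type of every player is best-responding given beliefs about the other side.
Firm A plays Launch late: E[Launch late] = 1/5·(5) + 3/5·(12) + 1/5·(12) = 53/5; E[Launch early] = 9. Best-responding. ✓
Firm B (product quality weak), facing Launch late: Compete gives 11, Withdraw gives -7. Proposed Compete is best. ✓
Firm B (product quality average), facing Launch late: Compete gives 6, Withdraw gives 11. Proposed Withdraw is best. ✓
Firm B (product quality strong), facing Launch late: Compete gives 3, Withdraw gives 12. Proposed Withdraw is best. ✓

Yes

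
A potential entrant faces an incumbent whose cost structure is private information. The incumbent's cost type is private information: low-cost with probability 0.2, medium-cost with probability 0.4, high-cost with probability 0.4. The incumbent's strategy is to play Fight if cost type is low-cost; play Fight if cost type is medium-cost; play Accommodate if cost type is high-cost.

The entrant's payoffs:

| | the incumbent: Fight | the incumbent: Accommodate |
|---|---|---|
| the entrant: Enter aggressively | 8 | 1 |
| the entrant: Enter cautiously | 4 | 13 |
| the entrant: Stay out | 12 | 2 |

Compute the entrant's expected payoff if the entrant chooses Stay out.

8

E[Stay out] = 0.2·12 + 0.4·12 + 0.4·2 = 2.4 + 4.8 + 0.8 = 8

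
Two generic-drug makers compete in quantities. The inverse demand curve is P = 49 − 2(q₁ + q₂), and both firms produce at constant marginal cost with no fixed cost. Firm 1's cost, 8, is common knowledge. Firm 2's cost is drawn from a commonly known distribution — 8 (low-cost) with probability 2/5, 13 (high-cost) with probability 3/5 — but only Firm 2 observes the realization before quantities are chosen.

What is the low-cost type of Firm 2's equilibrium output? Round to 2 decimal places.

Each type of Firm 2 best-responds to q₁; Firm 1 best-responds to the expected q₂ over Firm 2's types.
Firm 2 with cost c maximizes (49 − 2(q₁+q₂) − c)·q₂, giving q₂(c) = (49 − c − 2q₁)/4.
E[c₂] = 2/5·8 + 3/5·13 = 11
Firm 1's FOC against E[q₂] yields q₁ = (49 − 2·8 + E[c₂])/6 = (49 − 16 + 11)/6 = 7.33333.
q₂(low-cost) = (49 − 8 − 2·7.33333)/4 = 6.58333.

6.58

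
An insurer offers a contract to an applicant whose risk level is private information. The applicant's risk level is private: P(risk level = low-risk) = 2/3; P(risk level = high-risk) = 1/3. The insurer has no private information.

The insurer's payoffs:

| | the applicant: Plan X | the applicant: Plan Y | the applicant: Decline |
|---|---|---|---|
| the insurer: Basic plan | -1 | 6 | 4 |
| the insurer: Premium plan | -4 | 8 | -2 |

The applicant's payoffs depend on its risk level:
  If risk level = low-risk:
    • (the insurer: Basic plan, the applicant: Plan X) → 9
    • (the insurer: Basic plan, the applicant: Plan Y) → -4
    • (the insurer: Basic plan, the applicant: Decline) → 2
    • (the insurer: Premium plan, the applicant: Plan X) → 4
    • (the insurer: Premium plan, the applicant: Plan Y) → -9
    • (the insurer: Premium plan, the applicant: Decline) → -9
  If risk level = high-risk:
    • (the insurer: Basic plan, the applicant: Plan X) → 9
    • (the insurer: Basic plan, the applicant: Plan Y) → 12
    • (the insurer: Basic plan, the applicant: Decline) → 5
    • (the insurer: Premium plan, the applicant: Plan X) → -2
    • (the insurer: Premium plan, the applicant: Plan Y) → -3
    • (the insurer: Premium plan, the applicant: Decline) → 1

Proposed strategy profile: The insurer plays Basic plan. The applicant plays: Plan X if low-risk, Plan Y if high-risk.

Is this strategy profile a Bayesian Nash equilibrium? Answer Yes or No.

The insurer plays Basic plan: E[Basic plan] = 2/3·(-1) + 1/3·(6) = 4/3; E[Premium plan] = 0. Best-responding. ✓
The applicant (risk level low-risk), facing Basic plan: Plan X gives 9, Plan Y gives -4, Decline gives 2. Proposed Plan X is best. ✓
The applicant (risk level high-risk), facing Basic plan: Plan X gives 9, Plan Y gives 12, Decline gives 5. Proposed Plan Y is best. ✓

Yes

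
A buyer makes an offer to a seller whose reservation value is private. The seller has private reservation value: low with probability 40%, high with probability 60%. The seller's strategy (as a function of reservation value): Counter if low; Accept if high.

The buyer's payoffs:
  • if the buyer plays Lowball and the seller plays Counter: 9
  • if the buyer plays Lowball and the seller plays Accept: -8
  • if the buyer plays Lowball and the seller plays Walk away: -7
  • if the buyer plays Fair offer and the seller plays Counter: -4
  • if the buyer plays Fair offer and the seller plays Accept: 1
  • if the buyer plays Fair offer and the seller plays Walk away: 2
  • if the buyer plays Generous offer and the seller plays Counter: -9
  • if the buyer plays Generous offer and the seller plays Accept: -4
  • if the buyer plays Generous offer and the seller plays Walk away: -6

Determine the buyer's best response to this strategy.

Fair offer

Compute the buyer's expected payoff for each action, taking the expectation over the seller's type.
E[Lowball] = 0.4·(9) + 0.6·(-8) = -1.2
E[Fair offer] = 0.4·(-4) + 0.6·(1) = -1
E[Generous offer] = 0.4·(-9) + 0.6·(-4) = -6
Best response: Fair offer (-1 is the largest).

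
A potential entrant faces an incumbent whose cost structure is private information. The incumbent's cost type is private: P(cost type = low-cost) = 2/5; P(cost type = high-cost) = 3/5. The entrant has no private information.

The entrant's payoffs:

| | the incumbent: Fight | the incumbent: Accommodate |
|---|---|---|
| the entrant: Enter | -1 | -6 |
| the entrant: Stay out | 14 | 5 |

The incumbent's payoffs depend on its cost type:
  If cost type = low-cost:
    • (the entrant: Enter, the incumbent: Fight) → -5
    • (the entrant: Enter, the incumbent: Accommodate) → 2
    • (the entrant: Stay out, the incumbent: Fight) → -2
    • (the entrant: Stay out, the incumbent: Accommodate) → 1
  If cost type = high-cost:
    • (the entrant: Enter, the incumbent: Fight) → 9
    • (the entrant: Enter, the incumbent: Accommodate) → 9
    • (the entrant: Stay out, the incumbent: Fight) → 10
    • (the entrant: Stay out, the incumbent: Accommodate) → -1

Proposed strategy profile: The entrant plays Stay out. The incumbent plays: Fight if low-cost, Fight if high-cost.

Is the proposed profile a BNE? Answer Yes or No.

No

The entrant plays Stay out: E[Stay out] = 2/5·(14) + 3/5·(14) = 14; E[Enter] = -1. Best-responding. ✓
The incumbent (cost type low-cost), facing Stay out: Fight gives -2, Accommodate gives 1. Proposed Fight is not best — profitable deviation exists. ✗
The incumbent (cost type high-cost), facing Stay out: Fight gives 10, Accommodate gives -1. Proposed Fight is best. ✓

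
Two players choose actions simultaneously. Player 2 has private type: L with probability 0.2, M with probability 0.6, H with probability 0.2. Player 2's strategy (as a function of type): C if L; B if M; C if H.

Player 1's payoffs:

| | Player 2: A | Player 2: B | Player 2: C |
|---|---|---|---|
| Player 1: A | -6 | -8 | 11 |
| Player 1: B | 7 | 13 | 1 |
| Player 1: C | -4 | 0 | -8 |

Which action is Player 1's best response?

B

Compute Player 1's expected payoff for each action, taking the expectation over Player 2's type.
E[A] = 0.2·(11) + 0.6·(-8) + 0.2·(11) = -0.4
E[B] = 0.2·(1) + 0.6·(13) + 0.2·(1) = 8.2
E[C] = 0.2·(-8) + 0.6·(0) + 0.2·(-8) = -3.2
Best response: B (8.2 is the largest).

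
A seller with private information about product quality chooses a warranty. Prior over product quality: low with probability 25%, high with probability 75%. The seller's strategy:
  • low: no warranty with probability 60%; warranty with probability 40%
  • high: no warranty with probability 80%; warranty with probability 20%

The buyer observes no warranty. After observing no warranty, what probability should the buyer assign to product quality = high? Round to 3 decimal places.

P(no warranty) = 0.25·0.6 + 0.75·0.8 = 0.75
P(high | no warranty) = (0.75·0.8) / 0.75 = 0.6 / 0.75 = 0.8

0.800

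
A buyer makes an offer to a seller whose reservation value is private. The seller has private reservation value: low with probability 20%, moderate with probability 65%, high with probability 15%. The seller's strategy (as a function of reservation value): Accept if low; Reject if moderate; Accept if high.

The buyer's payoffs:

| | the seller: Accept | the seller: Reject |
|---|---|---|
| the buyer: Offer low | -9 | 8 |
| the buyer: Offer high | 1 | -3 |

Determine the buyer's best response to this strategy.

Offer low

Compute the buyer's expected payoff for each action, taking the expectation over the seller's type.
E[Offer low] = 0.2·(-9) + 0.65·(8) + 0.15·(-9) = 2.05
E[Offer high] = 0.2·(1) + 0.65·(-3) + 0.15·(1) = -1.6
Best response: Offer low (2.05 is the largest).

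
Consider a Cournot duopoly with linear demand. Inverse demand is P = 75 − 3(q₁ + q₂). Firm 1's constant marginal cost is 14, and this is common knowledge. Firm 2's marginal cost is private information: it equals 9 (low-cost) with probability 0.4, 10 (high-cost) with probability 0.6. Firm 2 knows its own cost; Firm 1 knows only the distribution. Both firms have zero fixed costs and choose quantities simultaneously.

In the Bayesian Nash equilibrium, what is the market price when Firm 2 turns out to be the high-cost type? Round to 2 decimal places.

Type-c best response for Firm 2: q₂(c) = (75 − c)/6 − q₁/2.
Firm 1 maximizes expected profit; its first-order condition is 75 − 6q₁ − 3E[q₂] − 14 = 0.
Substituting E[q₂] and solving: E[c₂] = 9.6, so q₁ = (75 − 2·14 + 9.6)/9 = 6.28889.
q₂(high-cost) = 7.68889, so P = 75 − 3·(6.28889 + 7.68889) = 33.0667.

33.07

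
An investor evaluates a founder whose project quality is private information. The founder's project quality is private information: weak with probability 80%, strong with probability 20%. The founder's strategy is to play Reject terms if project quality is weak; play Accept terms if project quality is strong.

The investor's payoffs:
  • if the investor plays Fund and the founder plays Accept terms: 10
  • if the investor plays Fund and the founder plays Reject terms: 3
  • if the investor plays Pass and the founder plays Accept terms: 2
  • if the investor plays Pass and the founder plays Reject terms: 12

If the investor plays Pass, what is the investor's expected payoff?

10

E[Pass] = 0.8·12 + 0.2·2 = 9.6 + 0.4 = 10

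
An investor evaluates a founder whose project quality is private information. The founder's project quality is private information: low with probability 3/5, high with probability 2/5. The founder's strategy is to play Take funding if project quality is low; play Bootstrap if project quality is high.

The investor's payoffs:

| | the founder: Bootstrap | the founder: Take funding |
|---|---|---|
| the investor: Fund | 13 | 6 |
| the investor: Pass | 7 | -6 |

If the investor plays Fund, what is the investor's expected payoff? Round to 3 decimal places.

Take the expectation over the founder's project quality, weighting each type's action by its prior probability.
E[Fund] = 3/5·6 + 2/5·13 = 18/5 + 26/5 = 44/5

8.800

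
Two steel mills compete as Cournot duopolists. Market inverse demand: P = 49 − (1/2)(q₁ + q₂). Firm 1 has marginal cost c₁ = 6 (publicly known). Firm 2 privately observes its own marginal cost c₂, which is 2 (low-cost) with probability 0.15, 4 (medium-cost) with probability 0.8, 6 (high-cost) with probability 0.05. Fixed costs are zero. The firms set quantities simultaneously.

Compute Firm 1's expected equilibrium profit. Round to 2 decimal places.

369.92

Firm 2 with cost c maximizes (49 − (1/2)(q₁+q₂) − c)·q₂, giving q₂(c) = (49 − c − (1/2)q₁).
E[c₂] = 0.15·2 + 0.8·4 + 0.05·6 = 3.8
Firm 1's FOC against E[q₂] yields q₁ = (49 − 2·6 + E[c₂])/(3/2) = (49 − 12 + 3.8)/(3/2) = 27.2.
E[P] = 49 − (1/2)·(q₁ + E[q₂]) = 19.6; Firm 1's expected profit = (E[P] − 6)·q₁ = (19.6 − 6)·27.2 = 369.92.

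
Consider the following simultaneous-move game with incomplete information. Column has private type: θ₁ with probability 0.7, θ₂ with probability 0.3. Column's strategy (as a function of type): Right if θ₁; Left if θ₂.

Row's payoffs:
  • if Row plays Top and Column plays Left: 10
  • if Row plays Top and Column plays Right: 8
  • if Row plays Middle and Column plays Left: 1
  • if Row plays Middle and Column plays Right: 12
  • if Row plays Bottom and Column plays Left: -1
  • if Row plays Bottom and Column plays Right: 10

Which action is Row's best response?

E[Top] = 0.7·(8) + 0.3·(10) = 8.6
E[Middle] = 0.7·(12) + 0.3·(1) = 8.7
E[Bottom] = 0.7·(10) + 0.3·(-1) = 6.7
Best response: Middle (8.7 is the largest).

Middle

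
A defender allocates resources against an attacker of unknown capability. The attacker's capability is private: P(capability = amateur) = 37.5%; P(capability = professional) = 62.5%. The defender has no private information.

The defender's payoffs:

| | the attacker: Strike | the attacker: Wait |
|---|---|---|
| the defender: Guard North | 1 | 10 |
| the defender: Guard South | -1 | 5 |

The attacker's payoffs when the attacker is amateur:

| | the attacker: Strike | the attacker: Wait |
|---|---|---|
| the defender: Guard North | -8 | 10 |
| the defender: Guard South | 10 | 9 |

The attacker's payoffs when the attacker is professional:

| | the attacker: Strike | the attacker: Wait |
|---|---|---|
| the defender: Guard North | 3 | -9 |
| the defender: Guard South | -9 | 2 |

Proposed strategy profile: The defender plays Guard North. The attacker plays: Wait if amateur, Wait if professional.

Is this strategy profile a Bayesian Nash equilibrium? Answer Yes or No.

The defender plays Guard North: E[Guard North] = 0.375·(10) + 0.625·(10) = 10; E[Guard South] = 5. Best-responding. ✓
The attacker (capability amateur), facing Guard North: Strike gives -8, Wait gives 10. Proposed Wait is best. ✓
The attacker (capability professional), facing Guard North: Strike gives 3, Wait gives -9. Proposed Wait is not best — profitable deviation exists. ✗

No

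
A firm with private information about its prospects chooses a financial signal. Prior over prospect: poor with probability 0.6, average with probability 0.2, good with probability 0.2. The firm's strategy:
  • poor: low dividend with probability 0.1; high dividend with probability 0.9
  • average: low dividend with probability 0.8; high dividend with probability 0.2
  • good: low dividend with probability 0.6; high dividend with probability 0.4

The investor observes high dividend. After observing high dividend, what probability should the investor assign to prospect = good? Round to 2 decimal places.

P(high dividend) = 0.6·0.9 + 0.2·0.2 + 0.2·0.4 = 0.66
P(good | high dividend) = (0.2·0.4) / 0.66 = 0.08 / 0.66 = 0.121212

0.12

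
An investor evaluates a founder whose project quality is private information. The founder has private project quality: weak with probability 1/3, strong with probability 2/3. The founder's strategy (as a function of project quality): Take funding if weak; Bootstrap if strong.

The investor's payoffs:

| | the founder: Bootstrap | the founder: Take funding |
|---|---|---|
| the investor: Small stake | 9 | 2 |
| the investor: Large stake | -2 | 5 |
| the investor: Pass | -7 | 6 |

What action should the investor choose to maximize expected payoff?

Small stake

Compute the investor's expected payoff for each action, taking the expectation over the founder's type.
E[Small stake] = 1/3·(2) + 2/3·(9) = 20/3
E[Large stake] = 1/3·(5) + 2/3·(-2) = 1/3
E[Pass] = 1/3·(6) + 2/3·(-7) = -8/3
Best response: Small stake (20/3 is the largest).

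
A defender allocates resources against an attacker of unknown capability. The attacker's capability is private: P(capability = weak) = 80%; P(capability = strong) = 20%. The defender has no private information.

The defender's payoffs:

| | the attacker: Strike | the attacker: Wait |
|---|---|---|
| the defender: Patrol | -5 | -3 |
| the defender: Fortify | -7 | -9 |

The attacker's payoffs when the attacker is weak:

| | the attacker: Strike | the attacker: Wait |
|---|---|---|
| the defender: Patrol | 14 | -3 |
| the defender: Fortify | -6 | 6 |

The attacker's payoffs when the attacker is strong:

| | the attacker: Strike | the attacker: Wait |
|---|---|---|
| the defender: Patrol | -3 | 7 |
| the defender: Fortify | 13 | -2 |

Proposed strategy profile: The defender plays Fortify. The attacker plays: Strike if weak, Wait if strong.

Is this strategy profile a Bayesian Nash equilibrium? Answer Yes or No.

No

A profile is a BNE iff every type of every player is best-responding given beliefs about the other side.
The defender plays Fortify: E[Fortify] = 0.8·(-7) + 0.2·(-9) = -7.4; E[Patrol] = -4.6. Not best-responding. ✗
The attacker (capability weak), facing Fortify: Strike gives -6, Wait gives 6. Proposed Strike is not best — profitable deviation exists. ✗
The attacker (capability strong), facing Fortify: Strike gives 13, Wait gives -2. Proposed Wait is not best — profitable deviation exists. ✗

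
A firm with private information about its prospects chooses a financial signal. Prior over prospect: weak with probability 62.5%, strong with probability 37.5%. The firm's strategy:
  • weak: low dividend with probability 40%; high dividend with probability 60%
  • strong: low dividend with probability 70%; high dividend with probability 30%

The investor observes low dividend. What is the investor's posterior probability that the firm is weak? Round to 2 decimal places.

P(low dividend) = 0.625·0.4 + 0.375·0.7 = 0.5125
P(weak | low dividend) = (0.625·0.4) / 0.5125 = 0.25 / 0.5125 = 0.487805

0.49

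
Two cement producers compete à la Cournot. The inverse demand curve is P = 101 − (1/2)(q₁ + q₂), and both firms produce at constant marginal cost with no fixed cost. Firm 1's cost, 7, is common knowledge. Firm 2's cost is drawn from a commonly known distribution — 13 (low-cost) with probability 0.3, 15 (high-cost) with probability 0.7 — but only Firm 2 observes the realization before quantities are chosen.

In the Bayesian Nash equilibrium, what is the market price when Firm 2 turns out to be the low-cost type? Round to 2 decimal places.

40.10

Type-c best response for Firm 2: q₂(c) = (101 − c) − q₁/2.
Firm 1 maximizes expected profit; its first-order condition is 101 − q₁ − (1/2)E[q₂] − 7 = 0.
Substituting E[q₂] and solving: E[c₂] = 14.4, so q₁ = (101 − 2·7 + 14.4)/(3/2) = 67.6.
q₂(low-cost) = 54.2, so P = 101 − (1/2)·(67.6 + 54.2) = 40.1.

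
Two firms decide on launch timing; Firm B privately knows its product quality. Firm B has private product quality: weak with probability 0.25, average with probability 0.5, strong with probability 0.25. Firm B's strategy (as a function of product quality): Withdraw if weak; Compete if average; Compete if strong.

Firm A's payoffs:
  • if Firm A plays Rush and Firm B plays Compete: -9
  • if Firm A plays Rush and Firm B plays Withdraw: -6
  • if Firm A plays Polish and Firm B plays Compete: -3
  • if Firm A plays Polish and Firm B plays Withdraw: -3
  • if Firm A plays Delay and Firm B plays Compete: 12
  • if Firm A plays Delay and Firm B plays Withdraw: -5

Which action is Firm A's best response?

Delay

E[Rush] = 0.25·(-6) + 0.5·(-9) + 0.25·(-9) = -8.25
E[Polish] = 0.25·(-3) + 0.5·(-3) + 0.25·(-3) = -3
E[Delay] = 0.25·(-5) + 0.5·(12) + 0.25·(12) = 7.75
Best response: Delay (7.75 is the largest).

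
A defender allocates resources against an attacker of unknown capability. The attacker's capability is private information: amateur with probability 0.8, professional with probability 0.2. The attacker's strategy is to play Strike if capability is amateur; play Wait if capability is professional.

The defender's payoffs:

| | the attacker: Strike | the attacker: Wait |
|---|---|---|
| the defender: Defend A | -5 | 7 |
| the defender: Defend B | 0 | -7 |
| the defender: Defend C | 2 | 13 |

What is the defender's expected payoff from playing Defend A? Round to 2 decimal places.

-2.60

E[Defend A] = 0.8·(-5) + 0.2·7 = (-4) + 1.4 = -2.6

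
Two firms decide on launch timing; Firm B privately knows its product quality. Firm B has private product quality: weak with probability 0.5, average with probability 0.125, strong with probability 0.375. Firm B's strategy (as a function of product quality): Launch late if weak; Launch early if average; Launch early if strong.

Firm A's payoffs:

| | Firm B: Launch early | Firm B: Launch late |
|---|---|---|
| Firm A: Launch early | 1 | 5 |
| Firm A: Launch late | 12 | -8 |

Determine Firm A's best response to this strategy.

Launch early

E[Launch early] = 0.5·(5) + 0.125·(1) + 0.375·(1) = 3
E[Launch late] = 0.5·(-8) + 0.125·(12) + 0.375·(12) = 2
Best response: Launch early (3 is the largest).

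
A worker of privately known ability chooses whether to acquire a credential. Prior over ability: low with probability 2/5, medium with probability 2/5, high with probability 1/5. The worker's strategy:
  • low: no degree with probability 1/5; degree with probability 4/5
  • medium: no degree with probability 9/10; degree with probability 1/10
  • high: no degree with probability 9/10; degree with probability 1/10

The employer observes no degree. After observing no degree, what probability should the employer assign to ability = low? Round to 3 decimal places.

P(no degree) = (2/5)·(1/5) + (2/5)·(9/10) + (1/5)·(9/10) = 31/50
P(low | no degree) = ((2/5)·(1/5)) / (31/50) = (2/25) / (31/50) = 4/31

0.129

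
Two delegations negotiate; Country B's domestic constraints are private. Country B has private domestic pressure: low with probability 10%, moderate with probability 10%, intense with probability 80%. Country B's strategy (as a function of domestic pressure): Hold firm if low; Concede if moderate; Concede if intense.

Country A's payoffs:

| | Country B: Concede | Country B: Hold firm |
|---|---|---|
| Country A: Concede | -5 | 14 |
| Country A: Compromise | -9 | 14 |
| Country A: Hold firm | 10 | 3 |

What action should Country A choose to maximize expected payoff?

E[Concede] = 0.1·(14) + 0.1·(-5) + 0.8·(-5) = -3.1
E[Compromise] = 0.1·(14) + 0.1·(-9) + 0.8·(-9) = -6.7
E[Hold firm] = 0.1·(3) + 0.1·(10) + 0.8·(10) = 9.3
Best response: Hold firm (9.3 is the largest).

Hold firm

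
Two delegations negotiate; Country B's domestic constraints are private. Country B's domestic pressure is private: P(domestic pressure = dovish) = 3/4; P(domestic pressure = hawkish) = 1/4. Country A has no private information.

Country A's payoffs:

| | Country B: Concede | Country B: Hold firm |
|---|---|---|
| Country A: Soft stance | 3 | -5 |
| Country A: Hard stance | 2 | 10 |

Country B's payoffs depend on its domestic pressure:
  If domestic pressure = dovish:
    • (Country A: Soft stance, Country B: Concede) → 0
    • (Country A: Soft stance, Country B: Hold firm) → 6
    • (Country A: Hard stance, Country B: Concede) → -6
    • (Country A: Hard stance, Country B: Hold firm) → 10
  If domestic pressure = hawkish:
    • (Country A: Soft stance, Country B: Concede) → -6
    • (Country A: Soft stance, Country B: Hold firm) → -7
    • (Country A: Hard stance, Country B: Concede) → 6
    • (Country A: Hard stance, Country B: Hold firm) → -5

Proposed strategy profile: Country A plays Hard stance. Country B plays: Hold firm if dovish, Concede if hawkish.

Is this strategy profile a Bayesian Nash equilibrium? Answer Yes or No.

A profile is a BNE iff every type of every player is best-responding given beliefs about the other side.
Country A plays Hard stance: E[Hard stance] = 3/4·(10) + 1/4·(2) = 8; E[Soft stance] = -3. Best-responding. ✓
Country B (domestic pressure dovish), facing Hard stance: Concede gives -6, Hold firm gives 10. Proposed Hold firm is best. ✓
Country B (domestic pressure hawkish), facing Hard stance: Concede gives 6, Hold firm gives -5. Proposed Concede is best. ✓

Yes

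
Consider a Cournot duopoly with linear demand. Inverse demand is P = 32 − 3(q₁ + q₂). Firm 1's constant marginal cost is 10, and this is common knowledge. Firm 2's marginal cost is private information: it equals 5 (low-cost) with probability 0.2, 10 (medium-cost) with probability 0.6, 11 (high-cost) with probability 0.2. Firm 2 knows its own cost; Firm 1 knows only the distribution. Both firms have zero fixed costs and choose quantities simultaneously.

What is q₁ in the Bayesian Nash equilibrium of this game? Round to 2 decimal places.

2.36

Type-c best response for Firm 2: q₂(c) = (32 − c)/6 − q₁/2.
Firm 1 maximizes expected profit; its first-order condition is 32 − 6q₁ − 3E[q₂] − 10 = 0.
Substituting E[q₂] and solving: E[c₂] = 9.2, so q₁ = (32 − 2·10 + 9.2)/9 = 2.35556.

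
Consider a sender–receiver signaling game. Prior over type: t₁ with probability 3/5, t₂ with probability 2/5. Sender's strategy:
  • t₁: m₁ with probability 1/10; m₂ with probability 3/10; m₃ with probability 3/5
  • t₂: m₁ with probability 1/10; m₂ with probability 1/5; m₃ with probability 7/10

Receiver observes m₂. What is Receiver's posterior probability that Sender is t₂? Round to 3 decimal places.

P(m₂) = (3/5)·(3/10) + (2/5)·(1/5) = 13/50
P(t₂ | m₂) = ((2/5)·(1/5)) / (13/50) = (2/25) / (13/50) = 4/13

0.308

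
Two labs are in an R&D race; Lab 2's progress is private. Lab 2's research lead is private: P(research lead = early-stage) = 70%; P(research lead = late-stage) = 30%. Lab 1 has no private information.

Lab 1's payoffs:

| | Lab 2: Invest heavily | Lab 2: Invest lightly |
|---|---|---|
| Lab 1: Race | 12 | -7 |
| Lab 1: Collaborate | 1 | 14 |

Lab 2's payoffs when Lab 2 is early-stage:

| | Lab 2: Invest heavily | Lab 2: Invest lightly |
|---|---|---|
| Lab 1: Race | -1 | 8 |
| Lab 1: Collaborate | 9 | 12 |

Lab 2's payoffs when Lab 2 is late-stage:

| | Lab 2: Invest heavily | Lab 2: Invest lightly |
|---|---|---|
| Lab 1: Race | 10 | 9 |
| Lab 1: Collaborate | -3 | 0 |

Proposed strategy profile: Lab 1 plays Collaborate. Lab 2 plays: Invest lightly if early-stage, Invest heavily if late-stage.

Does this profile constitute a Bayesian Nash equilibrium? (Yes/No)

No

A profile is a BNE iff every type of every player is best-responding given beliefs about the other side.
Lab 1 plays Collaborate: E[Collaborate] = 0.7·(14) + 0.3·(1) = 10.1; E[Race] = -1.3. Best-responding. ✓
Lab 2 (research lead early-stage), facing Collaborate: Invest heavily gives 9, Invest lightly gives 12. Proposed Invest lightly is best. ✓
Lab 2 (research lead late-stage), facing Collaborate: Invest heavily gives -3, Invest lightly gives 0. Proposed Invest heavily is not best — profitable deviation exists. ✗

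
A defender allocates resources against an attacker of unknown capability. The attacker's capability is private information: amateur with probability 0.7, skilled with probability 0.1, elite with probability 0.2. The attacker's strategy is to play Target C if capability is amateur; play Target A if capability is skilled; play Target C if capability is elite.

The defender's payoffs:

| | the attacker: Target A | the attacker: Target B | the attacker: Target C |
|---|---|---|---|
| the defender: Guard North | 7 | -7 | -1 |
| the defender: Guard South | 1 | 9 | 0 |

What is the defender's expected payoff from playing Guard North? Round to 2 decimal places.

-0.20

Take the expectation over the attacker's capability, weighting each type's action by its prior probability.
E[Guard North] = 0.7·(-1) + 0.1·7 + 0.2·(-1) = (-0.7) + 0.7 + (-0.2) = -0.2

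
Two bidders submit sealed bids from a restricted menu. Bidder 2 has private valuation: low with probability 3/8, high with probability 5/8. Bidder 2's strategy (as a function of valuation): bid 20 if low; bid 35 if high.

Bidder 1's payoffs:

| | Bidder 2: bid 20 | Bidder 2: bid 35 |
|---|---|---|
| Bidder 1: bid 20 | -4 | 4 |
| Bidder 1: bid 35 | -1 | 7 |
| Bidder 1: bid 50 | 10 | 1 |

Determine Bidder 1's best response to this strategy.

bid 50

Compute Bidder 1's expected payoff for each action, taking the expectation over Bidder 2's type.
E[bid 20] = 3/8·(-4) + 5/8·(4) = 1
E[bid 35] = 3/8·(-1) + 5/8·(7) = 4
E[bid 50] = 3/8·(10) + 5/8·(1) = 35/8
Best response: bid 50 (35/8 is the largest).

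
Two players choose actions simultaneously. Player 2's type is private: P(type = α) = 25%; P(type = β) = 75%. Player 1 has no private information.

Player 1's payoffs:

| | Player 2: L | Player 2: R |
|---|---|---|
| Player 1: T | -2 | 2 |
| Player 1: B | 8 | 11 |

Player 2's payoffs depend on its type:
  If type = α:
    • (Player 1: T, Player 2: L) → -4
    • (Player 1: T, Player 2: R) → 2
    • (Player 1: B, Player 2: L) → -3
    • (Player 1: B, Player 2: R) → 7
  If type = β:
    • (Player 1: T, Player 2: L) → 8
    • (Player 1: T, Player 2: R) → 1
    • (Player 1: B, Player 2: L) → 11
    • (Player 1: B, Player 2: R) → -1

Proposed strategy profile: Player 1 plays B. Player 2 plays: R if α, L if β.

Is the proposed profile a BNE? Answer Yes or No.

Yes

A profile is a BNE iff every type of every player is best-responding given beliefs about the other side.
Player 1 plays B: E[B] = 0.25·(11) + 0.75·(8) = 8.75; E[T] = -1. Best-responding. ✓
Player 2 (type α), facing B: L gives -3, R gives 7. Proposed R is best. ✓
Player 2 (type β), facing B: L gives 11, R gives -1. Proposed L is best. ✓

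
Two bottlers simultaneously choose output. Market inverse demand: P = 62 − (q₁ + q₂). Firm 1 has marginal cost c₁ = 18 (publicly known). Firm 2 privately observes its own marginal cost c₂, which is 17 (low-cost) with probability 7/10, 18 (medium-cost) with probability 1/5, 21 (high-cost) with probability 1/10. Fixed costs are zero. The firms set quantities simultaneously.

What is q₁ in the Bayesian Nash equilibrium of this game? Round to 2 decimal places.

Firm 2 with cost c maximizes (62 − (q₁+q₂) − c)·q₂, giving q₂(c) = (62 − c − q₁)/2.
E[c₂] = 7/10·17 + 1/5·18 + 1/10·21 = 17.6
Firm 1's FOC against E[q₂] yields q₁ = (62 − 2·18 + E[c₂])/3 = (62 − 36 + 17.6)/3 = 14.5333.

14.53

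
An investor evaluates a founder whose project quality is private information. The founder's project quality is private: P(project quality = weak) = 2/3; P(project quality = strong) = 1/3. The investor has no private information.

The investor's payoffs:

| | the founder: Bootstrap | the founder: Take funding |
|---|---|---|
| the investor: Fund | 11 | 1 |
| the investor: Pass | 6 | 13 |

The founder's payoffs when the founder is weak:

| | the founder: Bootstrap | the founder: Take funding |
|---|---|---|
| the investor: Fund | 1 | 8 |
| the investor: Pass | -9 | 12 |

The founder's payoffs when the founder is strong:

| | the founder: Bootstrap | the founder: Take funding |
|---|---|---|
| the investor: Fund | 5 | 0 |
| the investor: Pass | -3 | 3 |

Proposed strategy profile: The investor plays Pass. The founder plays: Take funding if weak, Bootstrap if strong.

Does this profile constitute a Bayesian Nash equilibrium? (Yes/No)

The investor plays Pass: E[Pass] = 2/3·(13) + 1/3·(6) = 32/3; E[Fund] = 13/3. Best-responding. ✓
The founder (project quality weak), facing Pass: Bootstrap gives -9, Take funding gives 12. Proposed Take funding is best. ✓
The founder (project quality strong), facing Pass: Bootstrap gives -3, Take funding gives 3. Proposed Bootstrap is not best — profitable deviation exists. ✗

No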